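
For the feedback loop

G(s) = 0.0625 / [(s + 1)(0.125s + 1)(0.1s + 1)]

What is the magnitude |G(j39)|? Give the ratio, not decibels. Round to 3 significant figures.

At ω = 39 rad/s:
pole (1 + j39·1) = 1 + j39 → |·| ≈ 39.013, ∠ ≈ 88.53°
pole (1 + j39·0.125) = 1 + j4.875 → |·| ≈ 4.9765, ∠ ≈ 78.41°
pole (1 + j39·0.1) = 1 + j3.9 → |·| ≈ 4.0262, ∠ ≈ 75.62°
|G| = 0.0625 · 1 / (39.013 · 4.9765 · 4.0262) ≈ 7.9956e-05

8.00e-05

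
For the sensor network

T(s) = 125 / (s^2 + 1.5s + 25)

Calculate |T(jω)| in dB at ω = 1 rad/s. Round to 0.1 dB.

14.3 dB

At s = jω = j1:
quadratic: (j1)² + 1.5·j1 + 25 = 24 + j1.5 → |·| ≈ 24.047, ∠ ≈ 3.58°
|T| = 125 / 24.047 ≈ 5.1982
Gain = 20 log₁₀(5.1982) ≈ 14.32 dB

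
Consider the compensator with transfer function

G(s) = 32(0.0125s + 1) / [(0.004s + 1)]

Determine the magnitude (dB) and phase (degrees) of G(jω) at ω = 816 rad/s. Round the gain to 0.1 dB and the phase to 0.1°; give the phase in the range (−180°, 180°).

At ω = 816 rad/s:
zero (1 + j816·0.0125) = 1 + j10.2 → |·| ≈ 10.249, ∠ ≈ 84.40°
pole (1 + j816·0.004) = 1 + j3.264 → |·| ≈ 3.4138, ∠ ≈ 72.97°
|G| = 32 · 10.249 / (3.4138) ≈ 96.071
Gain = 20 log₁₀(96.071) ≈ 39.65 dB
∠G = (84.40°) − (72.97°) = 11.43°

39.7 dB, 11.4°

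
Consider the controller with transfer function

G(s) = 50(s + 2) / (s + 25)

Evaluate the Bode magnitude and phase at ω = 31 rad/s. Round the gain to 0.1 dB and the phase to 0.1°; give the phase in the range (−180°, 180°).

31.8 dB, 35.2°

At s = jω = j31:
zero (s+2): 2 + j31 → |·| = √(2²+31²) = √965 ≈ 31.064, ∠ = arctan(31/2) ≈ 86.31°
pole (s+25): 25 + j31 → |·| = √(25²+31²) = √1586 ≈ 39.825, ∠ = arctan(31/25) ≈ 51.12°
|G| = 50 · 31.064 / 39.825 ≈ 39.001
Gain = 20 log₁₀(39.001) ≈ 31.82 dB
∠G = 86.31° − 51.12° = 35.19°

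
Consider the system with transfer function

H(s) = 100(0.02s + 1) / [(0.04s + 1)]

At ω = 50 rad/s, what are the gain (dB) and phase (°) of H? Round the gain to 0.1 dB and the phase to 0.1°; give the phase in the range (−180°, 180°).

36.0 dB, -18.4°

At ω = 50 rad/s:
zero (1 + j50·0.02) = 1 + j1 → |·| ≈ 1.4142, ∠ ≈ 45.00°
pole (1 + j50·0.04) = 1 + j2 → |·| ≈ 2.2361, ∠ ≈ 63.43°
|H| = 100 · 1.4142 / (2.2361) ≈ 63.244
Gain = 20 log₁₀(63.244) ≈ 36.02 dB
∠H = (45.00°) − (63.43°) = -18.43°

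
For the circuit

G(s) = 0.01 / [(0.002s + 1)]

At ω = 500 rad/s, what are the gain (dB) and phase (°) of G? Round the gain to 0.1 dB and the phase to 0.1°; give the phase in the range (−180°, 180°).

-43.0 dB, -45.0°

At ω = 500 rad/s:
pole (1 + j500·0.002) = 1 + j1 → |·| ≈ 1.4142, ∠ ≈ 45.00°
|G| = 0.01 · 1 / (1.4142) ≈ 0.0070711
Gain = 20 log₁₀(0.0070711) ≈ -43.01 dB
∠G = (0°) − (45.00°) = -45.00°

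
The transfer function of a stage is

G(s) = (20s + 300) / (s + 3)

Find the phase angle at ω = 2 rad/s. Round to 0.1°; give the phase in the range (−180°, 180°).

Substitute s = j2:
Numerator: 20(j2) + 300 = 300 + j40
Denominator: (j2) + 3 = 3 + j2
|N| = √(300² + 40²) ≈ 302.65, ∠N ≈ 7.59°
|D| = √(3² + 2²) ≈ 3.6056, ∠D ≈ 33.69°
∠G = 7.59° − 33.69° = -26.10°

-26.1°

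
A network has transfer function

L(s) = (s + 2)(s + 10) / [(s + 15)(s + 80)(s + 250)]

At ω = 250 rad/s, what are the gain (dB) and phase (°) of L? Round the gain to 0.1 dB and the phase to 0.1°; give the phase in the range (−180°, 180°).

-51.4 dB, -26.6°

At s = jω = j250:
zero (s+2): 2 + j250 → |·| = √(2²+250²) = √62504 ≈ 250.01, ∠ = arctan(250/2) ≈ 89.54°
zero (s+10): 10 + j250 → |·| = √(10²+250²) = √62600 ≈ 250.2, ∠ = arctan(250/10) ≈ 87.71°
pole (s+15): 15 + j250 → |·| = √(15²+250²) = √62725 ≈ 250.45, ∠ = arctan(250/15) ≈ 86.57°
pole (s+80): 80 + j250 → |·| = √(80²+250²) = √68900 ≈ 262.49, ∠ = arctan(250/80) ≈ 72.26°
pole (s+250): 250 + j250 → |·| = √(250²+250²) = √125000 ≈ 353.55, ∠ = arctan(250/250) ≈ 45.00°
|L| = 1 · 62553 / 2.3243e+07 ≈ 0.0026913
Gain = 20 log₁₀(0.0026913) ≈ -51.40 dB
∠L = 177.25° − 203.83° = -26.58°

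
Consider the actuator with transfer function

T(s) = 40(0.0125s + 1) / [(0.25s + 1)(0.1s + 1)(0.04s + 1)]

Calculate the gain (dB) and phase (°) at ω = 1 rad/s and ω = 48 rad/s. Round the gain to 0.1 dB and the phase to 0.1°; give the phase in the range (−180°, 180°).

At ω = 1 rad/s:
zero (1 + j1·0.0125) = 1 + j0.0125 → |·| ≈ 1.0001, ∠ ≈ 0.72°
pole (1 + j1·0.25) = 1 + j0.25 → |·| ≈ 1.0308, ∠ ≈ 14.04°
pole (1 + j1·0.1) = 1 + j0.1 → |·| ≈ 1.005, ∠ ≈ 5.71°
pole (1 + j1·0.04) = 1 + j0.04 → |·| ≈ 1.0008, ∠ ≈ 2.29°
|T| = 40 · 1.0001 / (1.0308 · 1.005 · 1.0008) ≈ 38.585
Gain = 20 log₁₀(38.585) ≈ 31.73 dB
∠T = (0.72°) − (14.04° + 5.71° + 2.29°) = -21.32°

At ω = 48 rad/s:
zero (1 + j48·0.0125) = 1 + j0.6 → |·| ≈ 1.1662, ∠ ≈ 30.96°
pole (1 + j48·0.25) = 1 + j12 → |·| ≈ 12.042, ∠ ≈ 85.24°
pole (1 + j48·0.1) = 1 + j4.8 → |·| ≈ 4.9031, ∠ ≈ 78.23°
pole (1 + j48·0.04) = 1 + j1.92 → |·| ≈ 2.1648, ∠ ≈ 62.49°
|T| = 40 · 1.1662 / (12.042 · 4.9031 · 2.1648) ≈ 0.36496
Gain = 20 log₁₀(0.36496) ≈ -8.76 dB
∠T = (30.96°) − (85.24° + 78.23° + 62.49°) = -195.00° ≡ 165.00° (principal value)

ω = 1: 31.7 dB, -21.3°; ω = 48: -8.8 dB, 165.0°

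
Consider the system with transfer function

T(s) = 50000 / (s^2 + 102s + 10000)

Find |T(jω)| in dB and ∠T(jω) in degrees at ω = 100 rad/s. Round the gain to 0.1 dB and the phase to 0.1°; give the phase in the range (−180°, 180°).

13.8 dB, -90.0°

At s = jω = j100:
quadratic: (j100)² + 102·j100 + 10000 = 0 + j10200 → |·| ≈ 10200, ∠ ≈ 90.00°
|T| = 50000 / 10200 ≈ 4.902
Gain = 20 log₁₀(4.902) ≈ 13.81 dB
∠T = 0.00° − 90.00° = -90.00°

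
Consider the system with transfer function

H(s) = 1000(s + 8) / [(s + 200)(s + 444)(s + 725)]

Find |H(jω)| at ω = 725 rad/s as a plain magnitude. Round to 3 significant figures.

0.00111

At s = jω = j725:
zero (s+8): 8 + j725 → |·| = √(8²+725²) = √525689 ≈ 725.04, ∠ = arctan(725/8) ≈ 89.37°
pole (s+200): 200 + j725 → |·| = √(200²+725²) = √565625 ≈ 752.08, ∠ = arctan(725/200) ≈ 74.58°
pole (s+444): 444 + j725 → |·| = √(444²+725²) = √722761 ≈ 850.15, ∠ = arctan(725/444) ≈ 58.52°
pole (s+725): 725 + j725 → |·| = √(725²+725²) = √1051250 ≈ 1025.3, ∠ = arctan(725/725) ≈ 45.00°
|H| = 1000 · 725.04 / 6.5556e+08 ≈ 0.001106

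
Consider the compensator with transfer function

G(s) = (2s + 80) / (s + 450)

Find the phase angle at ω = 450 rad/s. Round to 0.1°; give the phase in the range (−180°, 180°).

39.9°

Substitute s = j450:
Numerator: 2(j450) + 80 = 80 + j900
Denominator: (j450) + 450 = 450 + j450
|N| = √(80² + 900²) ≈ 903.55, ∠N ≈ 84.92°
|D| = √(450² + 450²) ≈ 636.4, ∠D ≈ 45.00°
∠G = 84.92° − 45.00° = 39.92°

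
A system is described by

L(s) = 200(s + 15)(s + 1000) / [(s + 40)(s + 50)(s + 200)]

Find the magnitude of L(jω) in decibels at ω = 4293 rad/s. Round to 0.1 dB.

At s = jω = j4293:
zero (s+15): 15 + j4293 → |·| = √(15²+4293²) = √18430074 ≈ 4293, ∠ = arctan(4293/15) ≈ 89.80°
zero (s+1000): 1000 + j4293 → |·| = √(1000²+4293²) = √19429849 ≈ 4407.9, ∠ = arctan(4293/1000) ≈ 76.89°
pole (s+40): 40 + j4293 → |·| = √(40²+4293²) = √18431449 ≈ 4293.2, ∠ = arctan(4293/40) ≈ 89.47°
pole (s+50): 50 + j4293 → |·| = √(50²+4293²) = √18432349 ≈ 4293.3, ∠ = arctan(4293/50) ≈ 89.33°
pole (s+200): 200 + j4293 → |·| = √(200²+4293²) = √18469849 ≈ 4297.7, ∠ = arctan(4293/200) ≈ 87.33°
|L| = 200 · 1.8923e+07 / 7.9215e+10 ≈ 0.047776
Gain = 20 log₁₀(0.047776) ≈ -26.42 dB

-26.4 dB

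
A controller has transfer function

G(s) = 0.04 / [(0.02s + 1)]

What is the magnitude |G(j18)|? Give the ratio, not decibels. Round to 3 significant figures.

0.0376

At ω = 18 rad/s:
pole (1 + j18·0.02) = 1 + j0.36 → |·| ≈ 1.0628, ∠ ≈ 19.80°
|G| = 0.04 · 1 / (1.0628) ≈ 0.037636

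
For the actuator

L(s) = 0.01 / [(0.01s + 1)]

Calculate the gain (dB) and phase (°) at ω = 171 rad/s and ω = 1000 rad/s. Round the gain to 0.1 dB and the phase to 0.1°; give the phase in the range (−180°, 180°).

At ω = 171 rad/s:
pole (1 + j171·0.01) = 1 + j1.71 → |·| ≈ 1.9809, ∠ ≈ 59.68°
|L| = 0.01 · 1 / (1.9809) ≈ 0.0050482
Gain = 20 log₁₀(0.0050482) ≈ -45.94 dB
∠L = (0°) − (59.68°) = -59.68°

At ω = 1000 rad/s:
pole (1 + j1000·0.01) = 1 + j10 → |·| ≈ 10.05, ∠ ≈ 84.29°
|L| = 0.01 · 1 / (10.05) ≈ 0.00099502
Gain = 20 log₁₀(0.00099502) ≈ -60.04 dB
∠L = (0°) − (84.29°) = -84.29°

ω = 171: -45.9 dB, -59.7°; ω = 1000: -60.0 dB, -84.3°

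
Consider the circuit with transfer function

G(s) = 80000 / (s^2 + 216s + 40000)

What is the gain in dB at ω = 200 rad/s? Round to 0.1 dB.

5.4 dB

At s = jω = j200:
quadratic: (j200)² + 216·j200 + 40000 = 0 + j43200 → |·| ≈ 43200, ∠ ≈ 90.00°
|G| = 80000 / 43200 ≈ 1.8519
Gain = 20 log₁₀(1.8519) ≈ 5.35 dB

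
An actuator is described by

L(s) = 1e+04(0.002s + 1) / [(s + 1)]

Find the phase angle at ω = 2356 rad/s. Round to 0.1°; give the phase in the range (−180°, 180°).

At ω = 2356 rad/s:
zero (1 + j2356·0.002) = 1 + j4.712 → |·| ≈ 4.8169, ∠ ≈ 78.02°
pole (1 + j2356·1) = 1 + j2356 → |·| ≈ 2356, ∠ ≈ 89.98°
∠L = (78.02°) − (89.98°) = -11.96°

-12.0°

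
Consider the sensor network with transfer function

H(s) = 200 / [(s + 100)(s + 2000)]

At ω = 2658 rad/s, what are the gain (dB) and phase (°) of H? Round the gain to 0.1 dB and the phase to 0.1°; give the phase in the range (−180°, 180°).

At s = jω = j2658:
pole (s+100): 100 + j2658 → |·| = √(100²+2658²) = √7074964 ≈ 2659.9, ∠ = arctan(2658/100) ≈ 87.85°
pole (s+2000): 2000 + j2658 → |·| = √(2000²+2658²) = √11064964 ≈ 3326.4, ∠ = arctan(2658/2000) ≈ 53.04°
|H| = 200 / 8.8479e+06 ≈ 2.2604e-05
Gain = 20 log₁₀(2.2604e-05) ≈ -92.92 dB
∠H = 0.00° − 140.89° = -140.89°

-92.9 dB, -140.9°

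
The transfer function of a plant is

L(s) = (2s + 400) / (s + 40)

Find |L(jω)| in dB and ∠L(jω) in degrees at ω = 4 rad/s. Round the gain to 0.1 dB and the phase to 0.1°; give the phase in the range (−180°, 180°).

Substitute s = j4:
Numerator: 2(j4) + 400 = 400 + j8
Denominator: (j4) + 40 = 40 + j4
|N| = √(400² + 8²) ≈ 400.08, ∠N ≈ 1.15°
|D| = √(40² + 4²) ≈ 40.2, ∠D ≈ 5.71°
|L| = 400.08 / 40.2 ≈ 9.9522
Gain = 20 log₁₀(9.9522) ≈ 19.96 dB
∠L = 1.15° − 5.71° = -4.56°

20.0 dB, -4.6°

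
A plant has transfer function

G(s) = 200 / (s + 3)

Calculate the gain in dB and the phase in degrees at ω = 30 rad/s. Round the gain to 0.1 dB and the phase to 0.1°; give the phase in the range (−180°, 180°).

Substitute s = j30:
Numerator: 200 = 200 + j0
Denominator: (j30) + 3 = 3 + j30
|N| = √(200² + 0²) ≈ 200, ∠N ≈ 0.00°
|D| = √(3² + 30²) ≈ 30.15, ∠D ≈ 84.29°
|G| = 200 / 30.15 ≈ 6.6335
Gain = 20 log₁₀(6.6335) ≈ 16.43 dB
∠G = 0.00° − 84.29° = -84.29°

16.4 dB, -84.3°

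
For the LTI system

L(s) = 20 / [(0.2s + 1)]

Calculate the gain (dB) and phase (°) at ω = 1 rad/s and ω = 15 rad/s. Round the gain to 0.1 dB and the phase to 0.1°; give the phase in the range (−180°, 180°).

At ω = 1 rad/s:
pole (1 + j1·0.2) = 1 + j0.2 → |·| ≈ 1.0198, ∠ ≈ 11.31°
|L| = 20 · 1 / (1.0198) ≈ 19.612
Gain = 20 log₁₀(19.612) ≈ 25.85 dB
∠L = (0°) − (11.31°) = -11.31°

At ω = 15 rad/s:
pole (1 + j15·0.2) = 1 + j3 → |·| ≈ 3.1623, ∠ ≈ 71.57°
|L| = 20 · 1 / (3.1623) ≈ 6.3245
Gain = 20 log₁₀(6.3245) ≈ 16.02 dB
∠L = (0°) − (71.57°) = -71.57°

ω = 1: 25.9 dB, -11.3°; ω = 15: 16.0 dB, -71.6°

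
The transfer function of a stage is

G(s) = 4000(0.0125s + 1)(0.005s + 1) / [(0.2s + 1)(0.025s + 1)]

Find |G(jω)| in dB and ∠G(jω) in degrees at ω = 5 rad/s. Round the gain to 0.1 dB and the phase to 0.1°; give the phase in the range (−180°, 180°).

At ω = 5 rad/s:
zero (1 + j5·0.0125) = 1 + j0.0625 → |·| ≈ 1.002, ∠ ≈ 3.58°
zero (1 + j5·0.005) = 1 + j0.025 → |·| ≈ 1.0003, ∠ ≈ 1.43°
pole (1 + j5·0.2) = 1 + j1 → |·| ≈ 1.4142, ∠ ≈ 45.00°
pole (1 + j5·0.025) = 1 + j0.125 → |·| ≈ 1.0078, ∠ ≈ 7.13°
|G| = 4000 · 1.002 · 1.0003 / (1.4142 · 1.0078) ≈ 2813
Gain = 20 log₁₀(2813) ≈ 68.98 dB
∠G = (3.58° + 1.43°) − (45.00° + 7.13°) = -47.12°

69.0 dB, -47.1°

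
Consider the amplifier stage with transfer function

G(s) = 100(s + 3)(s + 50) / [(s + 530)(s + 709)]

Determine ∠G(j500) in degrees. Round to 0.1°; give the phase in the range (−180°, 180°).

95.4°

At s = jω = j500:
zero (s+3): 3 + j500 → |·| = √(3²+500²) = √250009 ≈ 500.01, ∠ = arctan(500/3) ≈ 89.66°
zero (s+50): 50 + j500 → |·| = √(50²+500²) = √252500 ≈ 502.49, ∠ = arctan(500/50) ≈ 84.29°
pole (s+530): 530 + j500 → |·| = √(530²+500²) = √530900 ≈ 728.63, ∠ = arctan(500/530) ≈ 43.33°
pole (s+709): 709 + j500 → |·| = √(709²+500²) = √752681 ≈ 867.57, ∠ = arctan(500/709) ≈ 35.19°
∠G = 173.95° − 78.52° = 95.43°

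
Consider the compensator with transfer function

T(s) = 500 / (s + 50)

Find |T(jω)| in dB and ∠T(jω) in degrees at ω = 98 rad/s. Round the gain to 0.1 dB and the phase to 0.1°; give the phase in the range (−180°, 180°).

13.2 dB, -63.0°

Substitute s = j98:
Numerator: 500 = 500 + j0
Denominator: (j98) + 50 = 50 + j98
|N| = √(500² + 0²) ≈ 500, ∠N ≈ 0.00°
|D| = √(50² + 98²) ≈ 110.02, ∠D ≈ 62.97°
|T| = 500 / 110.02 ≈ 4.5446
Gain = 20 log₁₀(4.5446) ≈ 13.15 dB
∠T = 0.00° − 62.97° = -62.97°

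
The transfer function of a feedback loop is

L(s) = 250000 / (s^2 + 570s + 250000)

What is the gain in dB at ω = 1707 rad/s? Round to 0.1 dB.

-21.1 dB

At s = jω = j1707:
quadratic: (j1707)² + 570·j1707 + 250000 = -2663849 + j972990 → |·| ≈ 2.836e+06, ∠ ≈ 159.93°
|L| = 250000 / 2.836e+06 ≈ 0.088152
Gain = 20 log₁₀(0.088152) ≈ -21.10 dB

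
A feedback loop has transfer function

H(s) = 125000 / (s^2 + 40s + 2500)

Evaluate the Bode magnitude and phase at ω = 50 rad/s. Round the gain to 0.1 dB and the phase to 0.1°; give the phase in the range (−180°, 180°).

35.9 dB, -90.0°

At s = jω = j50:
quadratic: (j50)² + 40·j50 + 2500 = 0 + j2000 → |·| ≈ 2000, ∠ ≈ 90.00°
|H| = 125000 / 2000 ≈ 62.5
Gain = 20 log₁₀(62.5) ≈ 35.92 dB
∠H = 0.00° − 90.00° = -90.00°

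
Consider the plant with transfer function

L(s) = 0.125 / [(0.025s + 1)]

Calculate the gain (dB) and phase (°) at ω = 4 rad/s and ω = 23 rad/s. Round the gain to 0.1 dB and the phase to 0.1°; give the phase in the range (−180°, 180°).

At ω = 4 rad/s:
pole (1 + j4·0.025) = 1 + j0.1 → |·| ≈ 1.005, ∠ ≈ 5.71°
|L| = 0.125 · 1 / (1.005) ≈ 0.12438
Gain = 20 log₁₀(0.12438) ≈ -18.10 dB
∠L = (0°) − (5.71°) = -5.71°

At ω = 23 rad/s:
pole (1 + j23·0.025) = 1 + j0.575 → |·| ≈ 1.1535, ∠ ≈ 29.90°
|L| = 0.125 · 1 / (1.1535) ≈ 0.10837
Gain = 20 log₁₀(0.10837) ≈ -19.30 dB
∠L = (0°) − (29.90°) = -29.90°

ω = 4: -18.1 dB, -5.7°; ω = 23: -19.3 dB, -29.9°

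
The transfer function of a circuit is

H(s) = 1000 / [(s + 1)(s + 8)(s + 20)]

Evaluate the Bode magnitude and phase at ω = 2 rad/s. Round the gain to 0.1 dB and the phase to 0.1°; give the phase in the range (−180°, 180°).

8.6 dB, -83.2°

At s = jω = j2:
pole (s+1): 1 + j2 → |·| = √(1²+2²) = √5 ≈ 2.2361, ∠ = arctan(2/1) ≈ 63.43°
pole (s+8): 8 + j2 → |·| = √(8²+2²) = √68 ≈ 8.2462, ∠ = arctan(2/8) ≈ 14.04°
pole (s+20): 20 + j2 → |·| = √(20²+2²) = √404 ≈ 20.1, ∠ = arctan(2/20) ≈ 5.71°
|H| = 1000 / 370.63 ≈ 2.6981
Gain = 20 log₁₀(2.6981) ≈ 8.62 dB
∠H = 0.00° − 83.18° = -83.18°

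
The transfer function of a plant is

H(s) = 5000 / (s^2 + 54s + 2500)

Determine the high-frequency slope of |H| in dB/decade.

Each pole contributes −20 dB/decade at high frequency; each zero contributes +20 dB/decade.
Net: 0 zero(s) − 2 pole(s) → -40 dB/decade.

-40 dB/decade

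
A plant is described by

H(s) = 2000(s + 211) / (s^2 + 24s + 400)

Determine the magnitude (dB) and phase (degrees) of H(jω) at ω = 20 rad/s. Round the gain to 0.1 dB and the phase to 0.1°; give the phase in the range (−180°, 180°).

At s = jω = j20:
zero (s+211): 211 + j20 → |·| = √(211²+20²) = √44921 ≈ 211.95, ∠ = arctan(20/211) ≈ 5.41°
quadratic: (j20)² + 24·j20 + 400 = 0 + j480 → |·| ≈ 480, ∠ ≈ 90.00°
|H| = 2000 · 211.95 / 480 ≈ 883.12
Gain = 20 log₁₀(883.12) ≈ 58.92 dB
∠H = 5.41° − 90.00° = -84.59°

58.9 dB, -84.6°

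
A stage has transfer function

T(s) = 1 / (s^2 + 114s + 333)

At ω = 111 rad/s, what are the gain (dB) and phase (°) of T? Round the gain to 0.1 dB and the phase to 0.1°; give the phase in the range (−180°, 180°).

Substitute s = j111:
Numerator: 1 = 1 + j0
Denominator: (j111)^2 + 114(j111) + 333 = -11988 + j12654
|N| = √(1² + 0²) ≈ 1, ∠N ≈ 0.00°
|D| = √(11988² + 12654²) ≈ 17431, ∠D ≈ 133.45°
|T| = 1 / 17431 ≈ 5.7369e-05
Gain = 20 log₁₀(5.7369e-05) ≈ -84.83 dB
∠T = 0.00° − 133.45° = -133.45°

-84.8 dB, -133.5°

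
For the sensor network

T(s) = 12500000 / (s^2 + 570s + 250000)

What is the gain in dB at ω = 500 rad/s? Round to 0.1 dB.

32.8 dB

At s = jω = j500:
quadratic: (j500)² + 570·j500 + 250000 = 0 + j285000 → |·| ≈ 2.85e+05, ∠ ≈ 90.00°
|T| = 12500000 / 2.85e+05 ≈ 43.86
Gain = 20 log₁₀(43.86) ≈ 32.84 dB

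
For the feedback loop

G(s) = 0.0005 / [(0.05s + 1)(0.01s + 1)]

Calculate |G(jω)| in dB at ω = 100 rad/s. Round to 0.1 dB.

-83.2 dB

At ω = 100 rad/s:
pole (1 + j100·0.05) = 1 + j5 → |·| ≈ 5.099, ∠ ≈ 78.69°
pole (1 + j100·0.01) = 1 + j1 → |·| ≈ 1.4142, ∠ ≈ 45.00°
|G| = 0.0005 · 1 / (5.099 · 1.4142) ≈ 6.9338e-05
Gain = 20 log₁₀(6.9338e-05) ≈ -83.18 dB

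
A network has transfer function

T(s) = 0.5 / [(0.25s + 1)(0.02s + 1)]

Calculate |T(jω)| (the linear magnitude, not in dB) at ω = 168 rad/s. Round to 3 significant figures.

0.00339

At ω = 168 rad/s:
pole (1 + j168·0.25) = 1 + j42 → |·| ≈ 42.012, ∠ ≈ 88.64°
pole (1 + j168·0.02) = 1 + j3.36 → |·| ≈ 3.5057, ∠ ≈ 73.43°
|T| = 0.5 · 1 / (42.012 · 3.5057) ≈ 0.0033949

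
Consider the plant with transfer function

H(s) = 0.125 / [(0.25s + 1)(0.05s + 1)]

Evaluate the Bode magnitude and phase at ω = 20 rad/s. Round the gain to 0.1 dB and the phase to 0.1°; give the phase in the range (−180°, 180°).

-35.2 dB, -123.7°

At ω = 20 rad/s:
pole (1 + j20·0.25) = 1 + j5 → |·| ≈ 5.099, ∠ ≈ 78.69°
pole (1 + j20·0.05) = 1 + j1 → |·| ≈ 1.4142, ∠ ≈ 45.00°
|H| = 0.125 · 1 / (5.099 · 1.4142) ≈ 0.017335
Gain = 20 log₁₀(0.017335) ≈ -35.22 dB
∠H = (0°) − (78.69° + 45.00°) = -123.69°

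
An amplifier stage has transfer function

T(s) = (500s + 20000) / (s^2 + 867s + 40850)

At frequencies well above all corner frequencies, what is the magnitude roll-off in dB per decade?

-20 dB/decade

Each pole contributes −20 dB/decade at high frequency; each zero contributes +20 dB/decade.
Net: 1 zero(s) − 2 pole(s) → -20 dB/decade.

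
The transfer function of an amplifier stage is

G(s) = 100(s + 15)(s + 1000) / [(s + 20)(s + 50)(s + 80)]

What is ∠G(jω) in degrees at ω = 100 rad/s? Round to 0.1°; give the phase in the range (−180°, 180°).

At s = jω = j100:
zero (s+15): 15 + j100 → |·| = √(15²+100²) = √10225 ≈ 101.12, ∠ = arctan(100/15) ≈ 81.47°
zero (s+1000): 1000 + j100 → |·| = √(1000²+100²) = √1010000 ≈ 1005, ∠ = arctan(100/1000) ≈ 5.71°
pole (s+20): 20 + j100 → |·| = √(20²+100²) = √10400 ≈ 101.98, ∠ = arctan(100/20) ≈ 78.69°
pole (s+50): 50 + j100 → |·| = √(50²+100²) = √12500 ≈ 111.8, ∠ = arctan(100/50) ≈ 63.43°
pole (s+80): 80 + j100 → |·| = √(80²+100²) = √16400 ≈ 128.06, ∠ = arctan(100/80) ≈ 51.34°
∠G = 87.18° − 193.46° = -106.28°

-106.3°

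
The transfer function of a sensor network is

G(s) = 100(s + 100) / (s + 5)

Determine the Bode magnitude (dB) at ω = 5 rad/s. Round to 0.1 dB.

At s = jω = j5:
zero (s+100): 100 + j5 → |·| = √(100²+5²) = √10025 ≈ 100.12, ∠ = arctan(5/100) ≈ 2.86°
pole (s+5): 5 + j5 → |·| = √(5²+5²) = √50 ≈ 7.0711, ∠ = arctan(5/5) ≈ 45.00°
|G| = 100 · 100.12 / 7.0711 ≈ 1415.9
Gain = 20 log₁₀(1415.9) ≈ 63.02 dB

63.0 dB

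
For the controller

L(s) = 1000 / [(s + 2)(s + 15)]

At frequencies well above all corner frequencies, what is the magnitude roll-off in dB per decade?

-40 dB/decade

Each pole contributes −20 dB/decade at high frequency; each zero contributes +20 dB/decade.
Net: 0 zero(s) − 2 pole(s) → -40 dB/decade.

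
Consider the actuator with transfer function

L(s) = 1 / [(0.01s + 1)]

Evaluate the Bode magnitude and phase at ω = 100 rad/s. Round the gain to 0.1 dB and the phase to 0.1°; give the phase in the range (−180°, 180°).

-3.0 dB, -45.0°

At ω = 100 rad/s:
pole (1 + j100·0.01) = 1 + j1 → |·| ≈ 1.4142, ∠ ≈ 45.00°
|L| = 1 · 1 / (1.4142) ≈ 0.70711
Gain = 20 log₁₀(0.70711) ≈ -3.01 dB
∠L = (0°) − (45.00°) = -45.00°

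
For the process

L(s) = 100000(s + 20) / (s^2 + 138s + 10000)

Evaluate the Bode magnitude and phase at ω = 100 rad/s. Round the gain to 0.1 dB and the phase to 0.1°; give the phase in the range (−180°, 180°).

At s = jω = j100:
zero (s+20): 20 + j100 → |·| = √(20²+100²) = √10400 ≈ 101.98, ∠ = arctan(100/20) ≈ 78.69°
quadratic: (j100)² + 138·j100 + 10000 = 0 + j13800 → |·| ≈ 13800, ∠ ≈ 90.00°
|L| = 100000 · 101.98 / 13800 ≈ 738.99
Gain = 20 log₁₀(738.99) ≈ 57.37 dB
∠L = 78.69° − 90.00° = -11.31°

57.4 dB, -11.3°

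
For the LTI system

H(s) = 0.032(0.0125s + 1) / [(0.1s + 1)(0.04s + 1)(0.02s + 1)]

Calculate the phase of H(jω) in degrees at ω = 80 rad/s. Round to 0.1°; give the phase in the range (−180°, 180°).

At ω = 80 rad/s:
zero (1 + j80·0.0125) = 1 + j1 → |·| ≈ 1.4142, ∠ ≈ 45.00°
pole (1 + j80·0.1) = 1 + j8 → |·| ≈ 8.0623, ∠ ≈ 82.87°
pole (1 + j80·0.04) = 1 + j3.2 → |·| ≈ 3.3526, ∠ ≈ 72.65°
pole (1 + j80·0.02) = 1 + j1.6 → |·| ≈ 1.8868, ∠ ≈ 57.99°
∠H = (45.00°) − (82.87° + 72.65° + 57.99°) = -168.51°

-168.5°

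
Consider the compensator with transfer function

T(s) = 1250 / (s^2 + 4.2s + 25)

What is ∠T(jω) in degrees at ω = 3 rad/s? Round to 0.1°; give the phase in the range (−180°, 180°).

-38.2°

At s = jω = j3:
quadratic: (j3)² + 4.2·j3 + 25 = 16 + j12.6 → |·| ≈ 20.366, ∠ ≈ 38.22°
∠T = 0.00° − 38.22° = -38.22°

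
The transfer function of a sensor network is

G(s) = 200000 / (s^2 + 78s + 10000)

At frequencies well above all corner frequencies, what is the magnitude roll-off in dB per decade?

-40 dB/decade

Each pole contributes −20 dB/decade at high frequency; each zero contributes +20 dB/decade.
Net: 0 zero(s) − 2 pole(s) → -40 dB/decade.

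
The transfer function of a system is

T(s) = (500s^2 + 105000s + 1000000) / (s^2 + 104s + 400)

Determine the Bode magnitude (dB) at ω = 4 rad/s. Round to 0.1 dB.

65.6 dB

Substitute s = j4:
Numerator: 500(j4)^2 + 105000(j4) + 1000000 = 992000 + j420000
Denominator: (j4)^2 + 104(j4) + 400 = 384 + j416
|N| = √(992000² + 420000²) ≈ 1.0772e+06, ∠N ≈ 22.95°
|D| = √(384² + 416²) ≈ 566.14, ∠D ≈ 47.29°
|T| = 1.0772e+06 / 566.14 ≈ 1902.7
Gain = 20 log₁₀(1902.7) ≈ 65.59 dB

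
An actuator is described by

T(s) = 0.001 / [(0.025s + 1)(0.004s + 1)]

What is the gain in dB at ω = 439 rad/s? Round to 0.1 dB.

At ω = 439 rad/s:
pole (1 + j439·0.025) = 1 + j10.975 → |·| ≈ 11.02, ∠ ≈ 84.79°
pole (1 + j439·0.004) = 1 + j1.756 → |·| ≈ 2.0208, ∠ ≈ 60.34°
|T| = 0.001 · 1 / (11.02 · 2.0208) ≈ 4.4905e-05
Gain = 20 log₁₀(4.4905e-05) ≈ -86.95 dB

-87.0 dB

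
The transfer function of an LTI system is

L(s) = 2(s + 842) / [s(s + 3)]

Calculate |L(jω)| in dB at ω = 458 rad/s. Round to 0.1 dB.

-40.8 dB

At s = jω = j458:
zero (s+842): 842 + j458 → |·| = √(842²+458²) = √918728 ≈ 958.5, ∠ = arctan(458/842) ≈ 28.54°
pole (s+3): 3 + j458 → |·| = √(3²+458²) = √209773 ≈ 458.01, ∠ = arctan(458/3) ≈ 89.62°
pole at origin: |s| = 458, ∠ = 90.00° (in denominator)
|L| = 2 · 958.5 / 2.0977e+05 ≈ 0.0091386
Gain = 20 log₁₀(0.0091386) ≈ -40.78 dB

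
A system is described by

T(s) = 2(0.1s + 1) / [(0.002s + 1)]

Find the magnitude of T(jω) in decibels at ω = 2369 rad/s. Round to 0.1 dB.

39.8 dB

At ω = 2369 rad/s:
zero (1 + j2369·0.1) = 1 + j236.9 → |·| ≈ 236.9, ∠ ≈ 89.76°
pole (1 + j2369·0.002) = 1 + j4.738 → |·| ≈ 4.8424, ∠ ≈ 78.08°
|T| = 2 · 236.9 / (4.8424) ≈ 97.844
Gain = 20 log₁₀(97.844) ≈ 39.81 dB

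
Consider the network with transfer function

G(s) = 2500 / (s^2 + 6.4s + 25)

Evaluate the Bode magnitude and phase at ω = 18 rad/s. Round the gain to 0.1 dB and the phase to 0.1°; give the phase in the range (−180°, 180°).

17.8 dB, -158.9°

At s = jω = j18:
quadratic: (j18)² + 6.4·j18 + 25 = -299 + j115.2 → |·| ≈ 320.42, ∠ ≈ 158.93°
|G| = 2500 / 320.42 ≈ 7.8023
Gain = 20 log₁₀(7.8023) ≈ 17.84 dB
∠G = 0.00° − 158.93° = -158.93°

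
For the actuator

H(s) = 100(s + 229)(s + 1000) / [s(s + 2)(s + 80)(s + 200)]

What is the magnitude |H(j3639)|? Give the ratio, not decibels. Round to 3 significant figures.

At s = jω = j3639:
zero (s+229): 229 + j3639 → |·| = √(229²+3639²) = √13294762 ≈ 3646.2, ∠ = arctan(3639/229) ≈ 86.40°
zero (s+1000): 1000 + j3639 → |·| = √(1000²+3639²) = √14242321 ≈ 3773.9, ∠ = arctan(3639/1000) ≈ 74.63°
pole (s+2): 2 + j3639 → |·| = √(2²+3639²) = √13242325 ≈ 3639, ∠ = arctan(3639/2) ≈ 89.97°
pole (s+80): 80 + j3639 → |·| = √(80²+3639²) = √13248721 ≈ 3639.9, ∠ = arctan(3639/80) ≈ 88.74°
pole (s+200): 200 + j3639 → |·| = √(200²+3639²) = √13282321 ≈ 3644.5, ∠ = arctan(3639/200) ≈ 86.85°
pole at origin: |s| = 3639, ∠ = 90.00° (in denominator)
|H| = 100 · 1.376e+07 / 1.7567e+14 ≈ 7.8329e-06

7.83e-06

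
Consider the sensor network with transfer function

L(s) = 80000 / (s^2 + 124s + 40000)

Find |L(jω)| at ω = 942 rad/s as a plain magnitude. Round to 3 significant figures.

At s = jω = j942:
quadratic: (j942)² + 124·j942 + 40000 = -847364 + j116808 → |·| ≈ 8.5538e+05, ∠ ≈ 172.15°
|L| = 80000 / 8.5538e+05 ≈ 0.093526

0.0935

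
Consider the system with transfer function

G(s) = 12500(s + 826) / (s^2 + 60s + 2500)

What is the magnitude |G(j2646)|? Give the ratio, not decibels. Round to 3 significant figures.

At s = jω = j2646:
zero (s+826): 826 + j2646 → |·| = √(826²+2646²) = √7683592 ≈ 2771.9, ∠ = arctan(2646/826) ≈ 72.66°
quadratic: (j2646)² + 60·j2646 + 2500 = -6998816 + j158760 → |·| ≈ 7.0006e+06, ∠ ≈ 178.70°
|G| = 12500 · 2771.9 / 7.0006e+06 ≈ 4.9494

4.95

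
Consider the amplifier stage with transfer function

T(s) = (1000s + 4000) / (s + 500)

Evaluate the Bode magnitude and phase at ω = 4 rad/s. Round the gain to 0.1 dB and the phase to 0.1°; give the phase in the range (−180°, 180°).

Substitute s = j4:
Numerator: 1000(j4) + 4000 = 4000 + j4000
Denominator: (j4) + 500 = 500 + j4
|N| = √(4000² + 4000²) ≈ 5656.9, ∠N ≈ 45.00°
|D| = √(500² + 4²) ≈ 500.02, ∠D ≈ 0.46°
|T| = 5656.9 / 500.02 ≈ 11.313
Gain = 20 log₁₀(11.313) ≈ 21.07 dB
∠T = 45.00° − 0.46° = 44.54°

21.1 dB, 44.5°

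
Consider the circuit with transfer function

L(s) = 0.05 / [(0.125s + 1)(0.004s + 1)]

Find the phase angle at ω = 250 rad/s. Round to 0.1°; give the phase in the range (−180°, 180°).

At ω = 250 rad/s:
pole (1 + j250·0.125) = 1 + j31.25 → |·| ≈ 31.266, ∠ ≈ 88.17°
pole (1 + j250·0.004) = 1 + j1 → |·| ≈ 1.4142, ∠ ≈ 45.00°
∠L = (0°) − (88.17° + 45.00°) = -133.17°

-133.2°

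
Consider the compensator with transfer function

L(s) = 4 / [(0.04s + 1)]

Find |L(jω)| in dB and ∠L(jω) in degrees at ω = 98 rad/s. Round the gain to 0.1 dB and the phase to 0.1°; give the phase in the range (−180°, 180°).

At ω = 98 rad/s:
pole (1 + j98·0.04) = 1 + j3.92 → |·| ≈ 4.0455, ∠ ≈ 75.69°
|L| = 4 · 1 / (4.0455) ≈ 0.98875
Gain = 20 log₁₀(0.98875) ≈ -0.10 dB
∠L = (0°) − (75.69°) = -75.69°

-0.1 dB, -75.7°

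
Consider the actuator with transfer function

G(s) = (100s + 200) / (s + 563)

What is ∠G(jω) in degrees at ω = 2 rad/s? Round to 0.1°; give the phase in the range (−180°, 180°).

44.8°

Substitute s = j2:
Numerator: 100(j2) + 200 = 200 + j200
Denominator: (j2) + 563 = 563 + j2
|N| = √(200² + 200²) ≈ 282.84, ∠N ≈ 45.00°
|D| = √(563² + 2²) ≈ 563, ∠D ≈ 0.20°
∠G = 45.00° − 0.20° = 44.80°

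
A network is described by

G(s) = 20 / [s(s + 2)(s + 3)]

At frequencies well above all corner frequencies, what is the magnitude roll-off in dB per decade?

-60 dB/decade

Each pole contributes −20 dB/decade at high frequency; each zero contributes +20 dB/decade.
Net: 0 zero(s) − 3 pole(s) → -60 dB/decade.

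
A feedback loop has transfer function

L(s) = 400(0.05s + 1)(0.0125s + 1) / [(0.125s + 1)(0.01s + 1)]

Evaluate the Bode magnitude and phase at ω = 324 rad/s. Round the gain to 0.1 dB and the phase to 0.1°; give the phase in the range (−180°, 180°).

45.9 dB, 1.2°

At ω = 324 rad/s:
zero (1 + j324·0.05) = 1 + j16.2 → |·| ≈ 16.231, ∠ ≈ 86.47°
zero (1 + j324·0.0125) = 1 + j4.05 → |·| ≈ 4.1716, ∠ ≈ 76.13°
pole (1 + j324·0.125) = 1 + j40.5 → |·| ≈ 40.512, ∠ ≈ 88.59°
pole (1 + j324·0.01) = 1 + j3.24 → |·| ≈ 3.3908, ∠ ≈ 72.85°
|L| = 400 · 16.231 · 4.1716 / (40.512 · 3.3908) ≈ 197.16
Gain = 20 log₁₀(197.16) ≈ 45.90 dB
∠L = (86.47° + 76.13°) − (88.59° + 72.85°) = 1.16°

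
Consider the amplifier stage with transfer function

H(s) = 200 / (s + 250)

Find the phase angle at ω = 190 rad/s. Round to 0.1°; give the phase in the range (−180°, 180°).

-37.2°

Substitute s = j190:
Numerator: 200 = 200 + j0
Denominator: (j190) + 250 = 250 + j190
|N| = √(200² + 0²) ≈ 200, ∠N ≈ 0.00°
|D| = √(250² + 190²) ≈ 314.01, ∠D ≈ 37.23°
∠H = 0.00° − 37.23° = -37.23°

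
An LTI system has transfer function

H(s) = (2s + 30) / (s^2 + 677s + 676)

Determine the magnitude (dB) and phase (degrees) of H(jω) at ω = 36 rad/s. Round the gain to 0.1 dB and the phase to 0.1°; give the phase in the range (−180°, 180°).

Substitute s = j36:
Numerator: 2(j36) + 30 = 30 + j72
Denominator: (j36)^2 + 677(j36) + 676 = -620 + j24372
|N| = √(30² + 72²) ≈ 78, ∠N ≈ 67.38°
|D| = √(620² + 24372²) ≈ 24380, ∠D ≈ 91.46°
|H| = 78 / 24380 ≈ 0.0031993
Gain = 20 log₁₀(0.0031993) ≈ -49.90 dB
∠H = 67.38° − 91.46° = -24.08°

-49.9 dB, -24.1°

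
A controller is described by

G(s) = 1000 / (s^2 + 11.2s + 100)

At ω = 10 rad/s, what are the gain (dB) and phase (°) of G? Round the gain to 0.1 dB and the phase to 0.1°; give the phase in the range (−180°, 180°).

19.0 dB, -90.0°

At s = jω = j10:
quadratic: (j10)² + 11.2·j10 + 100 = 0 + j112 → |·| ≈ 112, ∠ ≈ 90.00°
|G| = 1000 / 112 ≈ 8.9286
Gain = 20 log₁₀(8.9286) ≈ 19.02 dB
∠G = 0.00° − 90.00° = -90.00°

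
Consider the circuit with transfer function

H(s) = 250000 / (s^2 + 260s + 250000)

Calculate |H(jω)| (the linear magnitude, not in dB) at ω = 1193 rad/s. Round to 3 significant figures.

0.206

At s = jω = j1193:
quadratic: (j1193)² + 260·j1193 + 250000 = -1173249 + j310180 → |·| ≈ 1.2136e+06, ∠ ≈ 165.19°
|H| = 250000 / 1.2136e+06 ≈ 0.206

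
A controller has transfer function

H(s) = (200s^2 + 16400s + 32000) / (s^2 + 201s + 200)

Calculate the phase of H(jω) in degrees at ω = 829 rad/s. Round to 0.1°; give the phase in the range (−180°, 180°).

Substitute s = j829:
Numerator: 200(j829)^2 + 16400(j829) + 32000 = -137416200 + j13595600
Denominator: (j829)^2 + 201(j829) + 200 = -687041 + j166629
|N| = √(137416200² + 13595600²) ≈ 1.3809e+08, ∠N ≈ 174.35°
|D| = √(687041² + 166629²) ≈ 7.0696e+05, ∠D ≈ 166.37°
∠H = 174.35° − 166.37° = 7.98°

8.0°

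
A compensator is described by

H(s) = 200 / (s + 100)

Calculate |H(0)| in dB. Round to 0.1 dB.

H(0) = 200 / (100) = 2
20 log₁₀(2) ≈ 6.02 dB

6.0 dB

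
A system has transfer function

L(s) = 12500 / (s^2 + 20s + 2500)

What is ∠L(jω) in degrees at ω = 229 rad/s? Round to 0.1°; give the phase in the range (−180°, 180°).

At s = jω = j229:
quadratic: (j229)² + 20·j229 + 2500 = -49941 + j4580 → |·| ≈ 50151, ∠ ≈ 174.76°
∠L = 0.00° − 174.76° = -174.76°

-174.8°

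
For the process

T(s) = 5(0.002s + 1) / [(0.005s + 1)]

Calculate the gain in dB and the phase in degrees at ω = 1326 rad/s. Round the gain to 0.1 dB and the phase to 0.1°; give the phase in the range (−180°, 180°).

6.5 dB, -12.1°

At ω = 1326 rad/s:
zero (1 + j1326·0.002) = 1 + j2.652 → |·| ≈ 2.8343, ∠ ≈ 69.34°
pole (1 + j1326·0.005) = 1 + j6.63 → |·| ≈ 6.705, ∠ ≈ 81.42°
|T| = 5 · 2.8343 / (6.705) ≈ 2.1136
Gain = 20 log₁₀(2.1136) ≈ 6.50 dB
∠T = (69.34°) − (81.42°) = -12.08°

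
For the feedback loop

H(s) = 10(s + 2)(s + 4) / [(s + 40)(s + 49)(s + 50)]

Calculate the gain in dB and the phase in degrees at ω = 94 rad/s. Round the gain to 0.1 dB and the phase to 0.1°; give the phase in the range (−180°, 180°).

-22.3 dB, -15.1°

At s = jω = j94:
zero (s+2): 2 + j94 → |·| = √(2²+94²) = √8840 ≈ 94.021, ∠ = arctan(94/2) ≈ 88.78°
zero (s+4): 4 + j94 → |·| = √(4²+94²) = √8852 ≈ 94.085, ∠ = arctan(94/4) ≈ 87.56°
pole (s+40): 40 + j94 → |·| = √(40²+94²) = √10436 ≈ 102.16, ∠ = arctan(94/40) ≈ 66.95°
pole (s+49): 49 + j94 → |·| = √(49²+94²) = √11237 ≈ 106, ∠ = arctan(94/49) ≈ 62.47°
pole (s+50): 50 + j94 → |·| = √(50²+94²) = √11336 ≈ 106.47, ∠ = arctan(94/50) ≈ 61.99°
|H| = 10 · 8846 / 1.153e+06 ≈ 0.076722
Gain = 20 log₁₀(0.076722) ≈ -22.30 dB
∠H = 176.34° − 191.41° = -15.07°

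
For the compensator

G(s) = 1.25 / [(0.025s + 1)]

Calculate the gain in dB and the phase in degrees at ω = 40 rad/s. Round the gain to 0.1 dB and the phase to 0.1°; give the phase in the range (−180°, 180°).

At ω = 40 rad/s:
pole (1 + j40·0.025) = 1 + j1 → |·| ≈ 1.4142, ∠ ≈ 45.00°
|G| = 1.25 · 1 / (1.4142) ≈ 0.88389
Gain = 20 log₁₀(0.88389) ≈ -1.07 dB
∠G = (0°) − (45.00°) = -45.00°

-1.1 dB, -45.0°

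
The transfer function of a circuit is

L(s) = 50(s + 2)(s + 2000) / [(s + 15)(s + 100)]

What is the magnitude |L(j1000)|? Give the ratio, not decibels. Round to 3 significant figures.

111

At s = jω = j1000:
zero (s+2): 2 + j1000 → |·| = √(2²+1000²) = √1000004 ≈ 1000, ∠ = arctan(1000/2) ≈ 89.89°
zero (s+2000): 2000 + j1000 → |·| = √(2000²+1000²) = √5000000 ≈ 2236.1, ∠ = arctan(1000/2000) ≈ 26.57°
pole (s+15): 15 + j1000 → |·| = √(15²+1000²) = √1000225 ≈ 1000.1, ∠ = arctan(1000/15) ≈ 89.14°
pole (s+100): 100 + j1000 → |·| = √(100²+1000²) = √1010000 ≈ 1005, ∠ = arctan(1000/100) ≈ 84.29°
|L| = 50 · 2.2361e+06 / 1.0051e+06 ≈ 111.24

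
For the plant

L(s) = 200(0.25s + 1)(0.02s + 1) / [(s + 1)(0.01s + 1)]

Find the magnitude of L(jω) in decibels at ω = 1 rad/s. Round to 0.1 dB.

43.3 dB

At ω = 1 rad/s:
zero (1 + j1·0.25) = 1 + j0.25 → |·| ≈ 1.0308, ∠ ≈ 14.04°
zero (1 + j1·0.02) = 1 + j0.02 → |·| ≈ 1.0002, ∠ ≈ 1.15°
pole (1 + j1·1) = 1 + j1 → |·| ≈ 1.4142, ∠ ≈ 45.00°
pole (1 + j1·0.01) = 1 + j0.01 → |·| ≈ 1, ∠ ≈ 0.57°
|L| = 200 · 1.0308 · 1.0002 / (1.4142 · 1) ≈ 145.81
Gain = 20 log₁₀(145.81) ≈ 43.28 dB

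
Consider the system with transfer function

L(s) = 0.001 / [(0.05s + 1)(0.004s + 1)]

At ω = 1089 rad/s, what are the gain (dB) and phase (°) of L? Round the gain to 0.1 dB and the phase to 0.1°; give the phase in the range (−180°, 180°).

-107.7 dB, -166.0°

At ω = 1089 rad/s:
pole (1 + j1089·0.05) = 1 + j54.45 → |·| ≈ 54.459, ∠ ≈ 88.95°
pole (1 + j1089·0.004) = 1 + j4.356 → |·| ≈ 4.4693, ∠ ≈ 77.07°
|L| = 0.001 · 1 / (54.459 · 4.4693) ≈ 4.1086e-06
Gain = 20 log₁₀(4.1086e-06) ≈ -107.73 dB
∠L = (0°) − (88.95° + 77.07°) = -166.02°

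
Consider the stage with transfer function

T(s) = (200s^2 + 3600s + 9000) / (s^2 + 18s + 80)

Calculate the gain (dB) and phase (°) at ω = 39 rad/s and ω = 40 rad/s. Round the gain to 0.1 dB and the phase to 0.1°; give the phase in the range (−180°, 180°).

Substitute s = j39:
Numerator: 200(j39)^2 + 3600(j39) + 9000 = -295200 + j140400
Denominator: (j39)^2 + 18(j39) + 80 = -1441 + j702
|N| = √(295200² + 140400²) ≈ 3.2689e+05, ∠N ≈ 154.56°
|D| = √(1441² + 702²) ≈ 1602.9, ∠D ≈ 154.03°
|T| = 3.2689e+05 / 1602.9 ≈ 203.94
Gain = 20 log₁₀(203.94) ≈ 46.19 dB
∠T = 154.56° − 154.03° = 0.53°

Substitute s = j40:
Numerator: 200(j40)^2 + 3600(j40) + 9000 = -311000 + j144000
Denominator: (j40)^2 + 18(j40) + 80 = -1520 + j720
|N| = √(311000² + 144000²) ≈ 3.4272e+05, ∠N ≈ 155.15°
|D| = √(1520² + 720²) ≈ 1681.9, ∠D ≈ 154.65°
|T| = 3.4272e+05 / 1681.9 ≈ 203.77
Gain = 20 log₁₀(203.77) ≈ 46.18 dB
∠T = 155.15° − 154.65° = 0.50°

ω = 39: 46.2 dB, 0.5°; ω = 40: 46.2 dB, 0.5°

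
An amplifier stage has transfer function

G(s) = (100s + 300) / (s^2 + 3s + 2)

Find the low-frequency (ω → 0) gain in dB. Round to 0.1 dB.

43.5 dB

G(0) = 300 / 2 = 150
20 log₁₀(150) ≈ 43.52 dB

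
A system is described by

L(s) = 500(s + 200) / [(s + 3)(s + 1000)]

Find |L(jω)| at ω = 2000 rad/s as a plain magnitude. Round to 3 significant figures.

0.225

At s = jω = j2000:
zero (s+200): 200 + j2000 → |·| = √(200²+2000²) = √4040000 ≈ 2010, ∠ = arctan(2000/200) ≈ 84.29°
pole (s+3): 3 + j2000 → |·| = √(3²+2000²) = √4000009 ≈ 2000, ∠ = arctan(2000/3) ≈ 89.91°
pole (s+1000): 1000 + j2000 → |·| = √(1000²+2000²) = √5000000 ≈ 2236.1, ∠ = arctan(2000/1000) ≈ 63.43°
|L| = 500 · 2010 / 4.4722e+06 ≈ 0.22472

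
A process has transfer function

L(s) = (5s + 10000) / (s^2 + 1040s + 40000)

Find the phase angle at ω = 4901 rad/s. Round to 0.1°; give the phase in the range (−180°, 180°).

-100.2°

Substitute s = j4901:
Numerator: 5(j4901) + 10000 = 10000 + j24505
Denominator: (j4901)^2 + 1040(j4901) + 40000 = -23979801 + j5097040
|N| = √(10000² + 24505²) ≈ 26467, ∠N ≈ 67.80°
|D| = √(23979801² + 5097040²) ≈ 2.4516e+07, ∠D ≈ 168.00°
∠L = 67.80° − 168.00° = -100.20°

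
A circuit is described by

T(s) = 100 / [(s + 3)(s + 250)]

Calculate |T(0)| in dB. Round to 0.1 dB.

T(0) = 100 / (3·250) ≈ 0.13333
20 log₁₀(0.13333) ≈ -17.50 dB

-17.5 dB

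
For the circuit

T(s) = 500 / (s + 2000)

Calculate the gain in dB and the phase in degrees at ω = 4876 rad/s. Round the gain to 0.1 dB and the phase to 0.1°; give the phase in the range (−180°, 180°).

-20.5 dB, -67.7°

At s = jω = j4876:
pole (s+2000): 2000 + j4876 → |·| = √(2000²+4876²) = √27775376 ≈ 5270.2, ∠ = arctan(4876/2000) ≈ 67.70°
|T| = 500 / 5270.2 ≈ 0.094873
Gain = 20 log₁₀(0.094873) ≈ -20.46 dB
∠T = 0.00° − 67.70° = -67.70°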